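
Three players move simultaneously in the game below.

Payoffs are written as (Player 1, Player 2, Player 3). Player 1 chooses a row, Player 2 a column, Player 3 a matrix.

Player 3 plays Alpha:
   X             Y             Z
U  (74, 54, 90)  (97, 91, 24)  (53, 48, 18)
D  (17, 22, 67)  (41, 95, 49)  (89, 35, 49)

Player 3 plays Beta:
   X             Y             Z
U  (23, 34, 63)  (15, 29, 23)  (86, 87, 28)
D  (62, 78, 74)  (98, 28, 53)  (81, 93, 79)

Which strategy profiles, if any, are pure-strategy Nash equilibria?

Player 1 against (X, Alpha): payoffs 74, 17 → best response U.
Player 1 against (X, Beta): payoffs 23, 62 → best response D.
Player 1 against (Y, Alpha): payoffs 97, 41 → best response U.
Player 1 against (Y, Beta): payoffs 15, 98 → best response D.
Player 1 against (Z, Alpha): payoffs 53, 89 → best response D.
Player 1 against (Z, Beta): payoffs 86, 81 → best response U.
Player 2 against (U, Alpha): payoffs 54, 91, 48 → best response Y.
Player 2 against (U, Beta): payoffs 34, 29, 87 → best response Z.
Player 2 against (D, Alpha): payoffs 22, 95, 35 → best response Y.
Player 2 against (D, Beta): payoffs 78, 28, 93 → best response Z.
Player 3 against (U, X): payoffs 90, 63 → best response Alpha.
Player 3 against (U, Y): payoffs 24, 23 → best response Alpha.
Player 3 against (U, Z): payoffs 18, 28 → best response Beta.
Player 3 against (D, X): payoffs 67, 74 → best response Beta.
Player 3 against (D, Y): payoffs 49, 53 → best response Beta.
Player 3 against (D, Z): payoffs 49, 79 → best response Beta.
Mutual best responses: (U, Y, Alpha); (U, Z, Beta).

The pure Nash equilibria are (U, Y, Alpha); (U, Z, Beta).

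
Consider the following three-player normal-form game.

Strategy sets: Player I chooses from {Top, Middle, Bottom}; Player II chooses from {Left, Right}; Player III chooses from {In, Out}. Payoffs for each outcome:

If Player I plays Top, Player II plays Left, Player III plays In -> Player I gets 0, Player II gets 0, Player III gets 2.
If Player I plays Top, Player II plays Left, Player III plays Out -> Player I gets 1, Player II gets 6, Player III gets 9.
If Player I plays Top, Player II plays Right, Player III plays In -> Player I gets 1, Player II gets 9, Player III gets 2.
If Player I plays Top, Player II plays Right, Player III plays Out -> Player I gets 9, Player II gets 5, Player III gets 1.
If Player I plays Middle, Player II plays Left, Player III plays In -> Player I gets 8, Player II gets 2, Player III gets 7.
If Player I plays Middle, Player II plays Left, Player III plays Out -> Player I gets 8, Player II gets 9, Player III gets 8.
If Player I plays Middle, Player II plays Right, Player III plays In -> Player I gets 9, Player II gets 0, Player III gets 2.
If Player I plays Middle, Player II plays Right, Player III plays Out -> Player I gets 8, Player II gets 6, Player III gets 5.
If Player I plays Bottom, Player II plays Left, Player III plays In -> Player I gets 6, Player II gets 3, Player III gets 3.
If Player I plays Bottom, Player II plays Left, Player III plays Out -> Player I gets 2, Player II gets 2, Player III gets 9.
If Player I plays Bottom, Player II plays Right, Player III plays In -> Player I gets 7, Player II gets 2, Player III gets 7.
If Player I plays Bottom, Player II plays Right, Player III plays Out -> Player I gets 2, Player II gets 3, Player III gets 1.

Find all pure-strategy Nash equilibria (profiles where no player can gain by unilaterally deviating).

Pure NE: (Middle, Left, Out)

For each player, find the best response to each opponent profile; mutual best responses are the pure NE.
Player I against (Left, In): payoffs 0, 8, 6 → best response Middle.
Player I against (Left, Out): payoffs 1, 8, 2 → best response Middle.
Player I against (Right, In): payoffs 1, 9, 7 → best response Middle.
Player I against (Right, Out): payoffs 9, 8, 2 → best response Top.
Player II against (Top, In): payoffs 0, 9 → best response Right.
Player II against (Top, Out): payoffs 6, 5 → best response Left.
Player II against (Middle, In): payoffs 2, 0 → best response Left.
Player II against (Middle, Out): payoffs 9, 6 → best response Left.
Player II against (Bottom, In): payoffs 3, 2 → best response Left.
Player II against (Bottom, Out): payoffs 2, 3 → best response Right.
Player III against (Top, Left): payoffs 2, 9 → best response Out.
Player III against (Top, Right): payoffs 2, 1 → best response In.
Player III against (Middle, Left): payoffs 7, 8 → best response Out.
Player III against (Middle, Right): payoffs 2, 5 → best response Out.
Player III against (Bottom, Left): payoffs 3, 9 → best response Out.
Player III against (Bottom, Right): payoffs 7, 1 → best response In.
Mutual best responses: (Middle, Left, Out).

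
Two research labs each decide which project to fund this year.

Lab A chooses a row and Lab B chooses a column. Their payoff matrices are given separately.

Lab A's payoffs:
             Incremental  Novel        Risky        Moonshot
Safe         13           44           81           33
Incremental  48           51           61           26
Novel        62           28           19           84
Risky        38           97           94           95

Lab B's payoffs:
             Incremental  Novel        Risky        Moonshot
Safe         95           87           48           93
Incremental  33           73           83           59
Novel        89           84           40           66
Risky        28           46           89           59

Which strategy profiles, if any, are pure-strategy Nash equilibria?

Lab A against Incremental: payoffs 13, 48, 62, 38 → best response Novel.
Lab A against Novel: payoffs 44, 51, 28, 97 → best response Risky.
Lab A against Risky: payoffs 81, 61, 19, 94 → best response Risky.
Lab A against Moonshot: payoffs 33, 26, 84, 95 → best response Risky.
Lab B against Safe: payoffs 95, 87, 48, 93 → best response Incremental.
Lab B against Incremental: payoffs 33, 73, 83, 59 → best response Risky.
Lab B against Novel: payoffs 89, 84, 40, 66 → best response Incremental.
Lab B against Risky: payoffs 28, 46, 89, 59 → best response Risky.
Mutual best responses: (Novel, Incremental); (Risky, Risky).

The pure Nash equilibria are (Novel, Incremental) and (Risky, Risky).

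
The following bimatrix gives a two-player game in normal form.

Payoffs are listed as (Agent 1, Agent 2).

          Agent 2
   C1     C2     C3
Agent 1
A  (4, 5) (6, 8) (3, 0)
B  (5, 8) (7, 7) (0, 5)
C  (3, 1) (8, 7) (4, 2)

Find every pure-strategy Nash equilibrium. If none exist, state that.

Check each profile: it is a Nash equilibrium iff no player can strictly gain by switching unilaterally.
(A, C1): Agent 1 can switch to B (4 → 5). Not NE.
(A, C2): Agent 1 can switch to B (6 → 7). Not NE.
(A, C3): Agent 1 can switch to C (3 → 4). Not NE.
(B, C1): Agent 1 gets 5, best alternative 4; Agent 2 gets 8, best alternative 7. No profitable deviation — NE.
(B, C2): Agent 1 can switch to C (7 → 8). Not NE.
(B, C3): Agent 1 can switch to A (0 → 3). Not NE.
(C, C1): Agent 1 can switch to A (3 → 4). Not NE.
(C, C2): Agent 1 gets 8, best alternative 7; Agent 2 gets 7, best alternative 2. No profitable deviation — NE.
(C, C3): Agent 2 can switch to C2 (2 → 7). Not NE.

The pure Nash equilibria are (B, C1) and (C, C2).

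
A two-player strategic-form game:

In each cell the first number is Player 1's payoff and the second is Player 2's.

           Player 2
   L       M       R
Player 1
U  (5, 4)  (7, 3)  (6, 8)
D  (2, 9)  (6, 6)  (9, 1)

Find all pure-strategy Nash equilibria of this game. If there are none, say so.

Mark each player's best response to every combination of opponents' strategies; a profile where every player is best-responding is a pure Nash equilibrium.
Player 1 against L: payoffs 5, 2 → best response U.
Player 1 against M: payoffs 7, 6 → best response U.
Player 1 against R: payoffs 6, 9 → best response D.
Player 2 against U: payoffs 4, 3, 8 → best response R.
Player 2 against D: payoffs 9, 6, 1 → best response L.
No profile is a mutual best response for all players.

none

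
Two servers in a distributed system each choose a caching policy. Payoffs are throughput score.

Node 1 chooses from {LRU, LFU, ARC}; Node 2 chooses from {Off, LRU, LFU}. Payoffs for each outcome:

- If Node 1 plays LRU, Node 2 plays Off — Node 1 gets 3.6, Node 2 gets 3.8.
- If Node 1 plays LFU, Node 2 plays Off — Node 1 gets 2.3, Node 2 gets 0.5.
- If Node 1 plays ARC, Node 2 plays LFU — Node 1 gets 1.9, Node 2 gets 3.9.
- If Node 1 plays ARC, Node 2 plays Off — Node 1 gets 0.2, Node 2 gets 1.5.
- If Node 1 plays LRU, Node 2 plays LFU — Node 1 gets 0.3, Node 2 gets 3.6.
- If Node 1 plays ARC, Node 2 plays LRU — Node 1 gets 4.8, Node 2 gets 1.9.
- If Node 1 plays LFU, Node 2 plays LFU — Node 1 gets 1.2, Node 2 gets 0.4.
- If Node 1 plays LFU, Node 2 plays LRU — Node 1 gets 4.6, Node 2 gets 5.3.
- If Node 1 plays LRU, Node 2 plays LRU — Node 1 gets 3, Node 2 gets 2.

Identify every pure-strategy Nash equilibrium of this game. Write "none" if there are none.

The pure Nash equilibria are (LRU, Off) and (ARC, LFU).

(LRU, Off): Node 1 gets 3.6, best alternative 2.3; Node 2 gets 3.8, best alternative 3.6. No profitable deviation — NE.
(LRU, LRU): Node 1 can switch to LFU (3 → 4.6). Not NE.
(LRU, LFU): Node 1 can switch to LFU (0.3 → 1.2). Not NE.
(LFU, Off): Node 1 can switch to LRU (2.3 → 3.6). Not NE.
(LFU, LRU): Node 1 can switch to ARC (4.6 → 4.8). Not NE.
(LFU, LFU): Node 1 can switch to ARC (1.2 → 1.9). Not NE.
(ARC, Off): Node 1 can switch to LRU (0.2 → 3.6). Not NE.
(ARC, LRU): Node 2 can switch to LFU (1.9 → 3.9). Not NE.
(ARC, LFU): Node 1 gets 1.9, best alternative 1.2; Node 2 gets 3.9, best alternative 1.9. No profitable deviation — NE.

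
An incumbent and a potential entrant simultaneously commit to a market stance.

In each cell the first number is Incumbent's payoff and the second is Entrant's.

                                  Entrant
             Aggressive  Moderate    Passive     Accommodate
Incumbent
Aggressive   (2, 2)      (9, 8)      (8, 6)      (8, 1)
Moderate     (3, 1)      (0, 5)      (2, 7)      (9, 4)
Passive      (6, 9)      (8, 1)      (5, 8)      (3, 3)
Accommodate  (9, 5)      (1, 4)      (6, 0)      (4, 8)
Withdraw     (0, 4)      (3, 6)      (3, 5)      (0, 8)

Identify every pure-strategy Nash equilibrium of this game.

(Aggressive, Aggressive): Incumbent can switch to Moderate (2 → 3). Not NE.
(Aggressive, Moderate): Incumbent gets 9, best alternative 8; Entrant gets 8, best alternative 6. No profitable deviation — NE.
(Aggressive, Passive): Entrant can switch to Moderate (6 → 8). Not NE.
(Aggressive, Accommodate): Incumbent can switch to Moderate (8 → 9). Not NE.
(Moderate, Aggressive): Incumbent can switch to Passive (3 → 6). Not NE.
(Moderate, Moderate): Incumbent can switch to Aggressive (0 → 9). Not NE.
(Moderate, Passive): Incumbent can switch to Aggressive (2 → 8). Not NE.
(Moderate, Accommodate): Entrant can switch to Moderate (4 → 5). Not NE.
(Passive, Aggressive): Incumbent can switch to Accommodate (6 → 9). Not NE.
(The remaining 11 profiles each have a profitable deviation by the same check.)

The unique pure-strategy Nash equilibrium is (Aggressive, Moderate).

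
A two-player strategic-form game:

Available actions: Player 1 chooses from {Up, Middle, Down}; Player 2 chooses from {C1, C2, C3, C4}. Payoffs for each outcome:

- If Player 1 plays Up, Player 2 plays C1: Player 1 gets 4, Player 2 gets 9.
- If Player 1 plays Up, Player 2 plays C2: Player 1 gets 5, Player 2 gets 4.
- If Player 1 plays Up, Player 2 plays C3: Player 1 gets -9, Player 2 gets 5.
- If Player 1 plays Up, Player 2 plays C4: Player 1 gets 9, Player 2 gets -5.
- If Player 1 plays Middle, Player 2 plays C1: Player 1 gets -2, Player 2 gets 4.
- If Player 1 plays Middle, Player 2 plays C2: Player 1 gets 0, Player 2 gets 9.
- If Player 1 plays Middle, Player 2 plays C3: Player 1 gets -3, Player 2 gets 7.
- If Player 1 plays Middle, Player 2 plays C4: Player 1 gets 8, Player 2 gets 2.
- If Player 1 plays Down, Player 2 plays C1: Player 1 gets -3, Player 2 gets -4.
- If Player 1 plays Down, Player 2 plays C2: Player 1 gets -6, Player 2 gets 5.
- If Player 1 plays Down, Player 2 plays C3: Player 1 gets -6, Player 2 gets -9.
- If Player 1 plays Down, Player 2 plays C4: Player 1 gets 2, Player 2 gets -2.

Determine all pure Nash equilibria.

For each player, find the best response to each opponent profile; mutual best responses are the pure NE.
Player 1 against C1: payoffs 4, -2, -3 → best response Up.
Player 1 against C2: payoffs 5, 0, -6 → best response Up.
Player 1 against C3: payoffs -9, -3, -6 → best response Middle.
Player 1 against C4: payoffs 9, 8, 2 → best response Up.
Player 2 against Up: payoffs 9, 4, 5, -5 → best response C1.
Player 2 against Middle: payoffs 4, 9, 7, 2 → best response C2.
Player 2 against Down: payoffs -4, 5, -9, -2 → best response C2.
Mutual best responses: (Up, C1).

Pure NE: (Up, C1)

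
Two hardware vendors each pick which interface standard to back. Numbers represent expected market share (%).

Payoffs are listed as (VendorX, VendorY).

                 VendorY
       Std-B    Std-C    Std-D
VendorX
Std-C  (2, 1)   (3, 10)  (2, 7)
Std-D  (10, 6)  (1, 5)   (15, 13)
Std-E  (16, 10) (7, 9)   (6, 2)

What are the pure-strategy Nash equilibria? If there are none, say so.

The pure Nash equilibria are (Std-D, Std-D) and (Std-E, Std-B).

(Std-C, Std-B): VendorX can switch to Std-D (2 → 10). Not NE.
(Std-C, Std-C): VendorX can switch to Std-E (3 → 7). Not NE.
(Std-C, Std-D): VendorX can switch to Std-D (2 → 15). Not NE.
(Std-D, Std-B): VendorX can switch to Std-E (10 → 16). Not NE.
(Std-D, Std-C): VendorX can switch to Std-C (1 → 3). Not NE.
(Std-D, Std-D): VendorX gets 15, best alternative 6; VendorY gets 13, best alternative 6. No profitable deviation — NE.
(Std-E, Std-B): VendorX gets 16, best alternative 10; VendorY gets 10, best alternative 9. No profitable deviation — NE.
(Std-E, Std-C): VendorY can switch to Std-B (9 → 10). Not NE.
(Std-E, Std-D): VendorX can switch to Std-D (6 → 15). Not NE.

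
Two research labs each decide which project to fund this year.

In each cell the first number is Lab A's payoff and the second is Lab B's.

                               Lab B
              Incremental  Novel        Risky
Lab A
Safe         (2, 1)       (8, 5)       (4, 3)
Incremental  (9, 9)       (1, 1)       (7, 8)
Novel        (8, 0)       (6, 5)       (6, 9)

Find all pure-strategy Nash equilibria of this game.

The pure Nash equilibria are (Safe, Novel), (Incremental, Incremental).

(Safe, Incremental): Lab A can switch to Incremental (2 → 9). Not NE.
(Safe, Novel): Lab A gets 8, best alternative 6; Lab B gets 5, best alternative 3. No profitable deviation — NE.
(Safe, Risky): Lab A can switch to Incremental (4 → 7). Not NE.
(Incremental, Incremental): Lab A gets 9, best alternative 8; Lab B gets 9, best alternative 8. No profitable deviation — NE.
(Incremental, Novel): Lab A can switch to Safe (1 → 8). Not NE.
(Incremental, Risky): Lab B can switch to Incremental (8 → 9). Not NE.
(Novel, Incremental): Lab A can switch to Incremental (8 → 9). Not NE.
(Novel, Novel): Lab A can switch to Safe (6 → 8). Not NE.
(Novel, Risky): Lab A can switch to Incremental (6 → 7). Not NE.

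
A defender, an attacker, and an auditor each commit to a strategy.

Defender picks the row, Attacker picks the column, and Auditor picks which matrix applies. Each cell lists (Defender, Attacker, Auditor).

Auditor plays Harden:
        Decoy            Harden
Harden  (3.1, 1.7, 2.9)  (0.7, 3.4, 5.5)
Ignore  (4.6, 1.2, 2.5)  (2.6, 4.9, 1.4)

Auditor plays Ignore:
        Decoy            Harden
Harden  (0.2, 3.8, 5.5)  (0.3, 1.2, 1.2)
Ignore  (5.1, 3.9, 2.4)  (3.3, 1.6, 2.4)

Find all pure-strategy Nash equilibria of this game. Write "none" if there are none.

For each player, find the best response to each opponent profile; mutual best responses are the pure NE.
Defender against (Decoy, Harden): payoffs 3.1, 4.6 → best response Ignore.
Defender against (Decoy, Ignore): payoffs 0.2, 5.1 → best response Ignore.
Defender against (Harden, Harden): payoffs 0.7, 2.6 → best response Ignore.
Defender against (Harden, Ignore): payoffs 0.3, 3.3 → best response Ignore.
Attacker against (Harden, Harden): payoffs 1.7, 3.4 → best response Harden.
Attacker against (Harden, Ignore): payoffs 3.8, 1.2 → best response Decoy.
Attacker against (Ignore, Harden): payoffs 1.2, 4.9 → best response Harden.
Attacker against (Ignore, Ignore): payoffs 3.9, 1.6 → best response Decoy.
Auditor against (Harden, Decoy): payoffs 2.9, 5.5 → best response Ignore.
Auditor against (Harden, Harden): payoffs 5.5, 1.2 → best response Harden.
Auditor against (Ignore, Decoy): payoffs 2.5, 2.4 → best response Harden.
Auditor against (Ignore, Harden): payoffs 1.4, 2.4 → best response Ignore.
No profile is a mutual best response for all players.

none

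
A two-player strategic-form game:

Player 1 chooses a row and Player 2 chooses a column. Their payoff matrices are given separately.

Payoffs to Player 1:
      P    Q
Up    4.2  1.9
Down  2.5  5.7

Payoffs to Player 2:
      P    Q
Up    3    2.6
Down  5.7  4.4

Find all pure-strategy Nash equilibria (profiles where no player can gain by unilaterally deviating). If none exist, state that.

(Up, P)

(Up, P): Player 1 gets 4.2, best alternative 2.5; Player 2 gets 3, best alternative 2.6. No profitable deviation — NE.
(Up, Q): Player 1 can switch to Down (1.9 → 5.7). Not NE.
(Down, P): Player 1 can switch to Up (2.5 → 4.2). Not NE.
(Down, Q): Player 2 can switch to P (4.4 → 5.7). Not NE.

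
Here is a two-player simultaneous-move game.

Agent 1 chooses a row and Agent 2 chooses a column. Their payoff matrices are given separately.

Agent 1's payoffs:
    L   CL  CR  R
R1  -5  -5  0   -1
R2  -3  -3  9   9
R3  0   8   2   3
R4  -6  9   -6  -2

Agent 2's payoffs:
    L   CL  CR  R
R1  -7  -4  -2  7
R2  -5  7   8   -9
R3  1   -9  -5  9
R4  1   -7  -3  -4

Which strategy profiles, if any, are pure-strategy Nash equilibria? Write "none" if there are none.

Agent 1 against L: payoffs -5, -3, 0, -6 → best response R3.
Agent 1 against CL: payoffs -5, -3, 8, 9 → best response R4.
Agent 1 against CR: payoffs 0, 9, 2, -6 → best response R2.
Agent 1 against R: payoffs -1, 9, 3, -2 → best response R2.
Agent 2 against R1: payoffs -7, -4, -2, 7 → best response R.
Agent 2 against R2: payoffs -5, 7, 8, -9 → best response CR.
Agent 2 against R3: payoffs 1, -9, -5, 9 → best response R.
Agent 2 against R4: payoffs 1, -7, -3, -4 → best response L.
Mutual best responses: (R2, CR).

Pure NE: (R2, CR)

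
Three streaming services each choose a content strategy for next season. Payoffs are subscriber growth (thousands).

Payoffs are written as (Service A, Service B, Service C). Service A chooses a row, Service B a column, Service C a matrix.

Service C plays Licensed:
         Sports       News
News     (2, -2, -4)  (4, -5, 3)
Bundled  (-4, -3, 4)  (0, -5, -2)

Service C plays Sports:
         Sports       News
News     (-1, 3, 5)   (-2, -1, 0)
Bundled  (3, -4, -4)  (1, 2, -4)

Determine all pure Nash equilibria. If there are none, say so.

none

Service A against (Sports, Licensed): payoffs 2, -4 → best response News.
Service A against (Sports, Sports): payoffs -1, 3 → best response Bundled.
Service A against (News, Licensed): payoffs 4, 0 → best response News.
Service A against (News, Sports): payoffs -2, 1 → best response Bundled.
Service B against (News, Licensed): payoffs -2, -5 → best response Sports.
Service B against (News, Sports): payoffs 3, -1 → best response Sports.
Service B against (Bundled, Licensed): payoffs -3, -5 → best response Sports.
Service B against (Bundled, Sports): payoffs -4, 2 → best response News.
Service C against (News, Sports): payoffs -4, 5 → best response Sports.
Service C against (News, News): payoffs 3, 0 → best response Licensed.
Service C against (Bundled, Sports): payoffs 4, -4 → best response Licensed.
Service C against (Bundled, News): payoffs -2, -4 → best response Licensed.
No profile is a mutual best response for all players.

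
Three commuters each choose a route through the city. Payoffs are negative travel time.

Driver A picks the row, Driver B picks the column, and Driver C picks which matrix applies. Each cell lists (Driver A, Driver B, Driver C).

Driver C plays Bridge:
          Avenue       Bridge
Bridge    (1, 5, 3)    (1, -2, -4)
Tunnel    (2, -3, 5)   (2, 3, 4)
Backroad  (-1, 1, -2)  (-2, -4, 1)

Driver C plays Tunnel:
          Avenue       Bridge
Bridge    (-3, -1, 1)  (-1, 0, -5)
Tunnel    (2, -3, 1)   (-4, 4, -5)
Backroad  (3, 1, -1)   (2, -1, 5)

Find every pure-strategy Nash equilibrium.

Pure-strategy Nash equilibria: (Tunnel, Bridge, Bridge), (Backroad, Avenue, Tunnel)

Mark each player's best response to every combination of opponents' strategies; a profile where every player is best-responding is a pure Nash equilibrium.
Driver A against (Avenue, Bridge): payoffs 1, 2, -1 → best response Tunnel.
Driver A against (Avenue, Tunnel): payoffs -3, 2, 3 → best response Backroad.
Driver A against (Bridge, Bridge): payoffs 1, 2, -2 → best response Tunnel.
Driver A against (Bridge, Tunnel): payoffs -1, -4, 2 → best response Backroad.
Driver B against (Bridge, Bridge): payoffs 5, -2 → best response Avenue.
Driver B against (Bridge, Tunnel): payoffs -1, 0 → best response Bridge.
Driver B against (Tunnel, Bridge): payoffs -3, 3 → best response Bridge.
Driver B against (Tunnel, Tunnel): payoffs -3, 4 → best response Bridge.
Driver B against (Backroad, Bridge): payoffs 1, -4 → best response Avenue.
Driver B against (Backroad, Tunnel): payoffs 1, -1 → best response Avenue.
Driver C against (Bridge, Avenue): payoffs 3, 1 → best response Bridge.
Driver C against (Bridge, Bridge): payoffs -4, -5 → best response Bridge.
Driver C against (Tunnel, Avenue): payoffs 5, 1 → best response Bridge.
Driver C against (Tunnel, Bridge): payoffs 4, -5 → best response Bridge.
Driver C against (Backroad, Avenue): payoffs -2, -1 → best response Tunnel.
Driver C against (Backroad, Bridge): payoffs 1, 5 → best response Tunnel.
Mutual best responses: (Tunnel, Bridge, Bridge); (Backroad, Avenue, Tunnel).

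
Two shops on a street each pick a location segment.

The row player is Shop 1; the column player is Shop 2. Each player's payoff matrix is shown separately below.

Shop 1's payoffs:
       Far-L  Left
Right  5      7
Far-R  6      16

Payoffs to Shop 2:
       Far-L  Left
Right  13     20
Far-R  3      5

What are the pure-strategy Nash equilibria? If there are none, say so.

(Far-R, Left)

Check each profile: it is a Nash equilibrium iff no player can strictly gain by switching unilaterally.
(Right, Far-L): Shop 1 can switch to Far-R (5 → 6). Not NE.
(Right, Left): Shop 1 can switch to Far-R (7 → 16). Not NE.
(Far-R, Far-L): Shop 2 can switch to Left (3 → 5). Not NE.
(Far-R, Left): Shop 1 gets 16, best alternative 7; Shop 2 gets 5, best alternative 3. No profitable deviation — NE.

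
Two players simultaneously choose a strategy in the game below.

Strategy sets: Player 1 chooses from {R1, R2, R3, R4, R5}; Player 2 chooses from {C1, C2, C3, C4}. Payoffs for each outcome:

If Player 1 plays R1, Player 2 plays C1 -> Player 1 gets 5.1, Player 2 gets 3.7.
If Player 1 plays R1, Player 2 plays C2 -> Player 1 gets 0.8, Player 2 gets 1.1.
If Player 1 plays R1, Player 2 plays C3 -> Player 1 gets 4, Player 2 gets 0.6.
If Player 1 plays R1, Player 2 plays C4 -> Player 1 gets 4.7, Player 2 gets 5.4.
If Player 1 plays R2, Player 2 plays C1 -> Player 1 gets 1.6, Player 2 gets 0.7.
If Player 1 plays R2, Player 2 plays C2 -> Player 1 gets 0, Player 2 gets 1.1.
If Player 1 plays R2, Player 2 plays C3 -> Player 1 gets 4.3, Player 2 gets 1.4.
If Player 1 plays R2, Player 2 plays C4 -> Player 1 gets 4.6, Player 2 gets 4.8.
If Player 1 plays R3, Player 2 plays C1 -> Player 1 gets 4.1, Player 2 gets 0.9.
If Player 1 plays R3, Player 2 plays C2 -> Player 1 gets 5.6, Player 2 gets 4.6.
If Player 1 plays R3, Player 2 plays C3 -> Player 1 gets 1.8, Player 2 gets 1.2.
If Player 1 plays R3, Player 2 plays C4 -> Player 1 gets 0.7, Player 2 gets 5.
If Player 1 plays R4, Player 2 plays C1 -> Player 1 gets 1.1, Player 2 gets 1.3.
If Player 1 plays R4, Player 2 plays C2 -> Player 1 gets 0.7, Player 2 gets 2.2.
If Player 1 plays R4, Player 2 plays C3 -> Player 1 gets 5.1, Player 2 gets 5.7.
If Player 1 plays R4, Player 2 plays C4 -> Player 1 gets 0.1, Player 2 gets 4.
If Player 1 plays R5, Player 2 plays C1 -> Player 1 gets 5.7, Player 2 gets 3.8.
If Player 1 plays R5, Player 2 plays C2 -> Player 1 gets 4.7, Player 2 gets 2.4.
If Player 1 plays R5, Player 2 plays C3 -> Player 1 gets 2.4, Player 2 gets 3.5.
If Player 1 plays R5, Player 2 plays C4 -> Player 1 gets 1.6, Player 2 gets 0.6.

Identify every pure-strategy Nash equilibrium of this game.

(R1, C1): Player 1 can switch to R5 (5.1 → 5.7). Not NE.
(R1, C2): Player 1 can switch to R3 (0.8 → 5.6). Not NE.
(R1, C3): Player 1 can switch to R2 (4 → 4.3). Not NE.
(R1, C4): Player 1 gets 4.7, best alternative 4.6; Player 2 gets 5.4, best alternative 3.7. No profitable deviation — NE.
(R2, C1): Player 1 can switch to R1 (1.6 → 5.1). Not NE.
(R2, C2): Player 1 can switch to R1 (0 → 0.8). Not NE.
(R2, C3): Player 1 can switch to R4 (4.3 → 5.1). Not NE.
(R4, C3): Player 1 gets 5.1, best alternative 4.3; Player 2 gets 5.7, best alternative 4. No profitable deviation — NE.
(R5, C1): Player 1 gets 5.7, best alternative 5.1; Player 2 gets 3.8, best alternative 3.5. No profitable deviation — NE.
(The remaining 11 profiles each have a profitable deviation by the same check.)

(R1, C4); (R4, C3); (R5, C1)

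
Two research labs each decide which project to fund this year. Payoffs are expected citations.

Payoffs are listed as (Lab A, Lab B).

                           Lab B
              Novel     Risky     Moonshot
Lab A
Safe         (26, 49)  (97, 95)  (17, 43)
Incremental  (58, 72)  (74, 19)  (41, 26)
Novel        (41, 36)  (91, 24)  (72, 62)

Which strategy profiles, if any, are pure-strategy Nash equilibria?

(Safe, Risky), (Incremental, Novel), (Novel, Moonshot)

Check each profile: it is a Nash equilibrium iff no player can strictly gain by switching unilaterally.
(Safe, Novel): Lab A can switch to Incremental (26 → 58). Not NE.
(Safe, Risky): Lab A gets 97, best alternative 91; Lab B gets 95, best alternative 49. No profitable deviation — NE.
(Safe, Moonshot): Lab A can switch to Incremental (17 → 41). Not NE.
(Incremental, Novel): Lab A gets 58, best alternative 41; Lab B gets 72, best alternative 26. No profitable deviation — NE.
(Incremental, Risky): Lab A can switch to Safe (74 → 97). Not NE.
(Incremental, Moonshot): Lab A can switch to Novel (41 → 72). Not NE.
(Novel, Novel): Lab A can switch to Incremental (41 → 58). Not NE.
(Novel, Risky): Lab A can switch to Safe (91 → 97). Not NE.
(Novel, Moonshot): Lab A gets 72, best alternative 41; Lab B gets 62, best alternative 36. No profitable deviation — NE.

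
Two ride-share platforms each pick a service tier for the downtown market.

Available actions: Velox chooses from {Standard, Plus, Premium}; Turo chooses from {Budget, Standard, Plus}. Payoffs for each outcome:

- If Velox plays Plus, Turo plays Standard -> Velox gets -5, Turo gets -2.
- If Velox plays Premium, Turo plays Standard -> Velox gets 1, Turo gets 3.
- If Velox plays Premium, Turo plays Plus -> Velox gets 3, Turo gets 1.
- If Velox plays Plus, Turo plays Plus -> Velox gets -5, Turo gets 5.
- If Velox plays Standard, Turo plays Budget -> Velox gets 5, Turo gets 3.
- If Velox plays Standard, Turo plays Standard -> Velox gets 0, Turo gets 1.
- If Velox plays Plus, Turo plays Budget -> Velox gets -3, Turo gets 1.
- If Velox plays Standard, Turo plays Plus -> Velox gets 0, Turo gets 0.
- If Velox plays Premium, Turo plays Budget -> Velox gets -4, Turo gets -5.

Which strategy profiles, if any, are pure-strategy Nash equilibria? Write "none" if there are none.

Velox against Budget: payoffs 5, -3, -4 → best response Standard.
Velox against Standard: payoffs 0, -5, 1 → best response Premium.
Velox against Plus: payoffs 0, -5, 3 → best response Premium.
Turo against Standard: payoffs 3, 1, 0 → best response Budget.
Turo against Plus: payoffs 1, -2, 5 → best response Plus.
Turo against Premium: payoffs -5, 3, 1 → best response Standard.
Mutual best responses: (Standard, Budget); (Premium, Standard).

Pure-strategy Nash equilibria: (Standard, Budget) and (Premium, Standard)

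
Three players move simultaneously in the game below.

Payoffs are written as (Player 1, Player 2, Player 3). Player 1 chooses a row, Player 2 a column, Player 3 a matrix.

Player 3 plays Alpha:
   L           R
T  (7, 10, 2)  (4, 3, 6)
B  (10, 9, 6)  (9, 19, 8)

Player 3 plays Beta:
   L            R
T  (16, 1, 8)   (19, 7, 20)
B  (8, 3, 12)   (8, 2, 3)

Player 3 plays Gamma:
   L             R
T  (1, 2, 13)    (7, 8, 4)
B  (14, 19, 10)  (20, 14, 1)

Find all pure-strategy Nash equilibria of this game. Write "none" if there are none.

Pure-strategy Nash equilibria: (T, R, Beta), (B, R, Alpha)

(T, L, Alpha): Player 1 can switch to B (7 → 10). Not NE.
(T, L, Beta): Player 2 can switch to R (1 → 7). Not NE.
(T, L, Gamma): Player 1 can switch to B (1 → 14). Not NE.
(T, R, Alpha): Player 1 can switch to B (4 → 9). Not NE.
(T, R, Beta): Player 1 gets 19, best alternative 8; Player 2 gets 7, best alternative 1; Player 3 gets 20, best alternative 6. No profitable deviation — NE.
(T, R, Gamma): Player 1 can switch to B (7 → 20). Not NE.
(B, L, Alpha): Player 2 can switch to R (9 → 19). Not NE.
(B, R, Alpha): Player 1 gets 9, best alternative 4; Player 2 gets 19, best alternative 9; Player 3 gets 8, best alternative 3. No profitable deviation — NE.
(The remaining 4 profiles each have a profitable deviation by the same check.)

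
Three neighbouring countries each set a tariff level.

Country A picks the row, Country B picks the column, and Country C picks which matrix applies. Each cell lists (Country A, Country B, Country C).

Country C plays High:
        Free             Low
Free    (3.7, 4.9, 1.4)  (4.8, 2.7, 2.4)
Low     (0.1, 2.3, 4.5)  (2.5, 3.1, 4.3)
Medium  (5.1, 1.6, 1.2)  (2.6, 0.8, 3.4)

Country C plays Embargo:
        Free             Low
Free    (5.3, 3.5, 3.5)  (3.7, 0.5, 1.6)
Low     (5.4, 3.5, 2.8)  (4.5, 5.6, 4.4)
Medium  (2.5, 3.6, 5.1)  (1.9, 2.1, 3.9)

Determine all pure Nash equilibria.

(Low, Low, Embargo)

For each strategy profile, look for a profitable unilateral deviation.
(Free, Free, High): Country A can switch to Medium (3.7 → 5.1). Not NE.
(Free, Free, Embargo): Country A can switch to Low (5.3 → 5.4). Not NE.
(Free, Low, High): Country B can switch to Free (2.7 → 4.9). Not NE.
(Free, Low, Embargo): Country A can switch to Low (3.7 → 4.5). Not NE.
(Low, Free, High): Country A can switch to Free (0.1 → 3.7). Not NE.
(Low, Free, Embargo): Country B can switch to Low (3.5 → 5.6). Not NE.
(Low, Low, High): Country A can switch to Free (2.5 → 4.8). Not NE.
(Low, Low, Embargo): Country A gets 4.5, best alternative 3.7; Country B gets 5.6, best alternative 3.5; Country C gets 4.4, best alternative 4.3. No profitable deviation — NE.
(Medium, Free, High): Country C can switch to Embargo (1.2 → 5.1). Not NE.
(The remaining 3 profiles each have a profitable deviation by the same check.)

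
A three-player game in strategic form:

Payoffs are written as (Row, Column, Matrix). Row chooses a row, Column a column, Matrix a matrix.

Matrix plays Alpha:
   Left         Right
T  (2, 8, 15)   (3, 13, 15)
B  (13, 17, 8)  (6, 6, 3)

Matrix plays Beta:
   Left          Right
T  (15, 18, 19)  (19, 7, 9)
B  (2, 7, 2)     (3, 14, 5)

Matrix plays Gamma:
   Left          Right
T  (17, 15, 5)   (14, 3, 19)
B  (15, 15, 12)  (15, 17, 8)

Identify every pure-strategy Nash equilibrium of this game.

(T, Left, Alpha): Row can switch to B (2 → 13). Not NE.
(T, Left, Beta): Row gets 15, best alternative 2; Column gets 18, best alternative 7; Matrix gets 19, best alternative 15. No profitable deviation — NE.
(T, Left, Gamma): Matrix can switch to Alpha (5 → 15). Not NE.
(T, Right, Alpha): Row can switch to B (3 → 6). Not NE.
(T, Right, Beta): Column can switch to Left (7 → 18). Not NE.
(T, Right, Gamma): Row can switch to B (14 → 15). Not NE.
(B, Left, Alpha): Matrix can switch to Gamma (8 → 12). Not NE.
(B, Left, Beta): Row can switch to T (2 → 15). Not NE.
(B, Left, Gamma): Row can switch to T (15 → 17). Not NE.
(B, Right, Alpha): Column can switch to Left (6 → 17). Not NE.
(B, Right, Beta): Row can switch to T (3 → 19). Not NE.
(B, Right, Gamma): Row gets 15, best alternative 14; Column gets 17, best alternative 15; Matrix gets 8, best alternative 5. No profitable deviation — NE.

The pure Nash equilibria are (T, Left, Beta); (B, Right, Gamma).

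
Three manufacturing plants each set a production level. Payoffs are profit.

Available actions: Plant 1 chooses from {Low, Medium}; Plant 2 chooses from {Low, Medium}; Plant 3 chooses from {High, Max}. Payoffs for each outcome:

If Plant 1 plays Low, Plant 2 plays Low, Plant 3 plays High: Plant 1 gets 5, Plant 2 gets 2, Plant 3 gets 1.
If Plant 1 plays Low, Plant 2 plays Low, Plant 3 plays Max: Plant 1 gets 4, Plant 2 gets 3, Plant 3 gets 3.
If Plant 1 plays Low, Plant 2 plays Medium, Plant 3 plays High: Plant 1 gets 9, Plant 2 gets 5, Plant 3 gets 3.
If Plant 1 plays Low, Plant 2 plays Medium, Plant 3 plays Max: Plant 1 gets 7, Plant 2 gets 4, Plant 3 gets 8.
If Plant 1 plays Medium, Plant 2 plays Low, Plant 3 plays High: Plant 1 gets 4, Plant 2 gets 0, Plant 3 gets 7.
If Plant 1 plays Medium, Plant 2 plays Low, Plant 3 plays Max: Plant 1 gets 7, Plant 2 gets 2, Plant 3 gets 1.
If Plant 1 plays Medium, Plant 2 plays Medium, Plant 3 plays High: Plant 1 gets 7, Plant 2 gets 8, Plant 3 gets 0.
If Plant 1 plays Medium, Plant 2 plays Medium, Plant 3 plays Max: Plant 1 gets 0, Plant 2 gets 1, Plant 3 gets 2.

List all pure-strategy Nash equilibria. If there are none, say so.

Pure NE: (Low, Medium, Max)

(Low, Low, High): Plant 2 can switch to Medium (2 → 5). Not NE.
(Low, Low, Max): Plant 1 can switch to Medium (4 → 7). Not NE.
(Low, Medium, High): Plant 3 can switch to Max (3 → 8). Not NE.
(Low, Medium, Max): Plant 1 gets 7, best alternative 0; Plant 2 gets 4, best alternative 3; Plant 3 gets 8, best alternative 3. No profitable deviation — NE.
(Medium, Low, High): Plant 1 can switch to Low (4 → 5). Not NE.
(Medium, Low, Max): Plant 3 can switch to High (1 → 7). Not NE.
(Medium, Medium, High): Plant 1 can switch to Low (7 → 9). Not NE.
(Medium, Medium, Max): Plant 1 can switch to Low (0 → 7). Not NE.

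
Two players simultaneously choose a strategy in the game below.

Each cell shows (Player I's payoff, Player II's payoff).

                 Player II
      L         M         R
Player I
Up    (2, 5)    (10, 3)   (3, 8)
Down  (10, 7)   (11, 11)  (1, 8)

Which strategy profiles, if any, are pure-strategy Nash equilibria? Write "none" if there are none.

(Up, R) and (Down, M)

Player I against L: payoffs 2, 10 → best response Down.
Player I against M: payoffs 10, 11 → best response Down.
Player I against R: payoffs 3, 1 → best response Up.
Player II against Up: payoffs 5, 3, 8 → best response R.
Player II against Down: payoffs 7, 11, 8 → best response M.
Mutual best responses: (Up, R); (Down, M).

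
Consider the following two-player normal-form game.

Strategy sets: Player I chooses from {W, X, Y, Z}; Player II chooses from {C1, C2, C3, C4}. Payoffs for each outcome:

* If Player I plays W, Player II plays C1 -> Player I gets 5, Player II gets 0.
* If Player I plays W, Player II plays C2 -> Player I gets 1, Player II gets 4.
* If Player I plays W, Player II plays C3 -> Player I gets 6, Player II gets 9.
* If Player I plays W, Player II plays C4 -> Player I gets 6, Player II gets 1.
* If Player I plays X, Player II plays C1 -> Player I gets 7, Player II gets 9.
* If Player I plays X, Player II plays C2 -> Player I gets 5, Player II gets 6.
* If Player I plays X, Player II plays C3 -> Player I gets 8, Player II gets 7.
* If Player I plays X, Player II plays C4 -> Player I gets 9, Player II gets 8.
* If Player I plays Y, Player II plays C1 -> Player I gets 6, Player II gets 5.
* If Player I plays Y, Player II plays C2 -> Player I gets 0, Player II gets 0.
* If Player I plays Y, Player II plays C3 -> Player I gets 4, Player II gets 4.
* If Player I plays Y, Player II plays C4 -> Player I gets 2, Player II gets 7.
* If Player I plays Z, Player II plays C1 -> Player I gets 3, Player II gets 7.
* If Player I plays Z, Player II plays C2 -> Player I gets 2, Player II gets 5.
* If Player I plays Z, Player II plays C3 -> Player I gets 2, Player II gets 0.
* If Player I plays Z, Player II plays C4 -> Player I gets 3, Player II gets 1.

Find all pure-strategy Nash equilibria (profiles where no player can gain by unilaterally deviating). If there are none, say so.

Player I against C1: payoffs 5, 7, 6, 3 → best response X.
Player I against C2: payoffs 1, 5, 0, 2 → best response X.
Player I against C3: payoffs 6, 8, 4, 2 → best response X.
Player I against C4: payoffs 6, 9, 2, 3 → best response X.
Player II against W: payoffs 0, 4, 9, 1 → best response C3.
Player II against X: payoffs 9, 6, 7, 8 → best response C1.
Player II against Y: payoffs 5, 0, 4, 7 → best response C4.
Player II against Z: payoffs 7, 5, 0, 1 → best response C1.
Mutual best responses: (X, C1).

The unique pure-strategy Nash equilibrium is (X, C1).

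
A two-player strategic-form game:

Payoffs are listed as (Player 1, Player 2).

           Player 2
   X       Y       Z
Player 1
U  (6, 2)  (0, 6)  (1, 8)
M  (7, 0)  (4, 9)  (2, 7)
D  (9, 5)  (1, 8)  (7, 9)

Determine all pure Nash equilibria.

For each strategy profile, look for a profitable unilateral deviation.
(U, X): Player 1 can switch to M (6 → 7). Not NE.
(U, Y): Player 1 can switch to M (0 → 4). Not NE.
(U, Z): Player 1 can switch to M (1 → 2). Not NE.
(M, X): Player 1 can switch to D (7 → 9). Not NE.
(M, Y): Player 1 gets 4, best alternative 1; Player 2 gets 9, best alternative 7. No profitable deviation — NE.
(M, Z): Player 1 can switch to D (2 → 7). Not NE.
(D, X): Player 2 can switch to Y (5 → 8). Not NE.
(D, Z): Player 1 gets 7, best alternative 2; Player 2 gets 9, best alternative 8. No profitable deviation — NE.
(The remaining 1 profile has a profitable deviation by the same check.)

Pure-strategy Nash equilibria: (M, Y); (D, Z)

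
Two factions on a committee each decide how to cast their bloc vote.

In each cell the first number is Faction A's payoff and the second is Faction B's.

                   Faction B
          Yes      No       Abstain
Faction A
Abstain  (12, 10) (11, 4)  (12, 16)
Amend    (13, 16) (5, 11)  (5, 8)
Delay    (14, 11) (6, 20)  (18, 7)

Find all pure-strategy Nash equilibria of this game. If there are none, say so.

This game has no pure Nash equilibrium.

(Abstain, Yes): Faction A can switch to Amend (12 → 13). Not NE.
(Abstain, No): Faction B can switch to Yes (4 → 10). Not NE.
(Abstain, Abstain): Faction A can switch to Delay (12 → 18). Not NE.
(Amend, Yes): Faction A can switch to Delay (13 → 14). Not NE.
(Amend, No): Faction A can switch to Abstain (5 → 11). Not NE.
(Amend, Abstain): Faction A can switch to Abstain (5 → 12). Not NE.
(Delay, Yes): Faction B can switch to No (11 → 20). Not NE.
(Delay, No): Faction A can switch to Abstain (6 → 11). Not NE.
(Delay, Abstain): Faction B can switch to Yes (7 → 11). Not NE.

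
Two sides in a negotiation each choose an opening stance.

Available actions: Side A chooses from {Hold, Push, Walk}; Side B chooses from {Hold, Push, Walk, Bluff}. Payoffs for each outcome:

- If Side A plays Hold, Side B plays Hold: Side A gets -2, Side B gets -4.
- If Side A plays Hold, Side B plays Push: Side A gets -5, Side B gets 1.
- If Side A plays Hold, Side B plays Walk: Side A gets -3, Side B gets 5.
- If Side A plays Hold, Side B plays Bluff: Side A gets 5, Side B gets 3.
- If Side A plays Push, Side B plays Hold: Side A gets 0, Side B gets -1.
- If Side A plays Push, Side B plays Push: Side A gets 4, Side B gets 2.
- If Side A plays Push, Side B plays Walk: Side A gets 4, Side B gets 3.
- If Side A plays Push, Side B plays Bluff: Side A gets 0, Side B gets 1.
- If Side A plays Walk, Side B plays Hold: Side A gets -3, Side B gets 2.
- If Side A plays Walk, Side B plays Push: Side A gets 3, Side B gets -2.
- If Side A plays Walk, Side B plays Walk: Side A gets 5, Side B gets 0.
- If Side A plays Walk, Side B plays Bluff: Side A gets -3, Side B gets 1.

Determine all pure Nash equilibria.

This game has no pure Nash equilibrium.

Side A against Hold: payoffs -2, 0, -3 → best response Push.
Side A against Push: payoffs -5, 4, 3 → best response Push.
Side A against Walk: payoffs -3, 4, 5 → best response Walk.
Side A against Bluff: payoffs 5, 0, -3 → best response Hold.
Side B against Hold: payoffs -4, 1, 5, 3 → best response Walk.
Side B against Push: payoffs -1, 2, 3, 1 → best response Walk.
Side B against Walk: payoffs 2, -2, 0, 1 → best response Hold.
No profile is a mutual best response for all players.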